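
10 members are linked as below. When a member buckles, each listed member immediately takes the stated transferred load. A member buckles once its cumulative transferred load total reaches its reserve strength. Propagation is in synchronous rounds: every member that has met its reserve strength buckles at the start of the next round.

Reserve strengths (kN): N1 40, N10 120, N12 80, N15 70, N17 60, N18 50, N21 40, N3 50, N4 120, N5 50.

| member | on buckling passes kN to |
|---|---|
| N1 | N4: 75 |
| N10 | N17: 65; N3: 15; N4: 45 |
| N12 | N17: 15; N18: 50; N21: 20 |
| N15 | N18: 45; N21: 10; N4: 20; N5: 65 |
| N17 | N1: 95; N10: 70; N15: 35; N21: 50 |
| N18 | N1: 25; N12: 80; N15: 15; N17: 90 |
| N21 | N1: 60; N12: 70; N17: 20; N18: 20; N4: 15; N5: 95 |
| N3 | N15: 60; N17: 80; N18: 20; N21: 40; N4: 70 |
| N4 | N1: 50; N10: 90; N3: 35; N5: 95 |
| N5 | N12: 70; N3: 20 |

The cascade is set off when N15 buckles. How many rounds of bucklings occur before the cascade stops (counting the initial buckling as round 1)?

Round 1 — N15 buckles (initial).
  N18: +45 → 45 < 50
  N21: +10 → 10 < 40
  N4: +20 → 20 < 120
  N5: +65 → 65 ≥ 50
Round 2 — N5 buckles.
  N12: +70 → 70 < 80
  N3: +20 → 20 < 50
No further bucklings.

2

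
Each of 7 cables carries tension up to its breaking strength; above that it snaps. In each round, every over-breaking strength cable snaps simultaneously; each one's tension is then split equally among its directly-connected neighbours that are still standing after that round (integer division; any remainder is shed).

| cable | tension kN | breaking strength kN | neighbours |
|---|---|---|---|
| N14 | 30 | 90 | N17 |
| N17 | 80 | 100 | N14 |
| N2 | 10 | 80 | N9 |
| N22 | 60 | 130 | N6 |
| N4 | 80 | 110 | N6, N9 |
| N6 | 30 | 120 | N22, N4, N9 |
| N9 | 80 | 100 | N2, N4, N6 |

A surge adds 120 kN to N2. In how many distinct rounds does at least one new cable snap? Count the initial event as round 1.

Round 1 — N2 at 130 > 80. N2 snaps.
  N2 sheds 130 kN to N9: 130 each.
    N9: 80+130 = 210 > 100
Round 2 — N9 snaps.
  N9 sheds 210 kN to N4, N6: 105 each.
    N4: 80+105 = 185 > 110
    N6: 30+105 = 135 > 120
Round 3 — N4, N6 snap.
  N4 sheds 185 kN: no online neighbours, lost.
  N6 sheds 135 kN to N22: 135 each.
    N22: 60+135 = 195 > 130
Round 4 — N22 snaps.
  N22 sheds 195 kN: no online neighbours, lost.
No further breaks.

4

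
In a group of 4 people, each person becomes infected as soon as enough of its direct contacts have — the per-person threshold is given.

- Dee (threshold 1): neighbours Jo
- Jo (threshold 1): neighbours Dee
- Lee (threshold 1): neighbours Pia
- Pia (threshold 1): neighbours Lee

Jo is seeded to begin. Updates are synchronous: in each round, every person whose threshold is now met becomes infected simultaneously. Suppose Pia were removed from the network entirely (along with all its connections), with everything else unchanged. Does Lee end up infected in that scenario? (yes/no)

With Pia removed:
Round 1 — Jo becomes infected (initial).
Round 2 — checking thresholds:
  Dee: 1 of 1 neighbours ≥ 1, becomes infected.
Round 3 — no new infections; cascade stops.

no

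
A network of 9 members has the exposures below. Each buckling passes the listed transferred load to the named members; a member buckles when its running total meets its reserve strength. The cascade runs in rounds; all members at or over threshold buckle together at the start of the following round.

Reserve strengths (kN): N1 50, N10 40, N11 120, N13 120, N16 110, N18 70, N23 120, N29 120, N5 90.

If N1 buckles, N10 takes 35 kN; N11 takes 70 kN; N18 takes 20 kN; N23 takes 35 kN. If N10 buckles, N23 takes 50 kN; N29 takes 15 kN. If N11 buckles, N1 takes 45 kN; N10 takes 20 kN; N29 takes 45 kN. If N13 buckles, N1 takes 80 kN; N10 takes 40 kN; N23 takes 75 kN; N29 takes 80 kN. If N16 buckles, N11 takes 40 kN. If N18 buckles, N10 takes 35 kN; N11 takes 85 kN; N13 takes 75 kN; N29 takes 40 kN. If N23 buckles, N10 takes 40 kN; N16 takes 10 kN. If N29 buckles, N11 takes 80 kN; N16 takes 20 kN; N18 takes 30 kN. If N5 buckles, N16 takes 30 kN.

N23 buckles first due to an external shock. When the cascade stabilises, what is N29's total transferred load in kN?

Round 1 — N23 buckles (initial).
  N10: +40 → 40 ≥ 40
  N16: +10 → 10 < 110
Round 2 — N10 buckles.
  N29: +15 → 15 < 120
No further bucklings.

15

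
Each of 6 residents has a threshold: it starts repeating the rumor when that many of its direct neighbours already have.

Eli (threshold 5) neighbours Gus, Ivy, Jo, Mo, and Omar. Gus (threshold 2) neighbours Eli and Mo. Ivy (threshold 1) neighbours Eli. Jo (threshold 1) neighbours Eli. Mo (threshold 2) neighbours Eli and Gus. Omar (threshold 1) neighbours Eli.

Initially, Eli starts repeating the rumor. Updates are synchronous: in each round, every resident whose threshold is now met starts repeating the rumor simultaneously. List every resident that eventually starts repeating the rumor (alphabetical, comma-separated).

Eli, Ivy, Jo, Omar

Round 1 — Eli starts repeating the rumor (initial).
Round 2 — checking thresholds:
  Gus: 1 of 2 neighbours < 2, not yet.
  Ivy: 1 of 1 neighbours ≥ 1, starts repeating the rumor.
  Jo: 1 of 1 neighbours ≥ 1, starts repeating the rumor.
  Mo: 1 of 2 neighbours < 2, not yet.
  Omar: 1 of 1 neighbours ≥ 1, starts repeating the rumor.
Round 3 — no new spreads; cascade stops.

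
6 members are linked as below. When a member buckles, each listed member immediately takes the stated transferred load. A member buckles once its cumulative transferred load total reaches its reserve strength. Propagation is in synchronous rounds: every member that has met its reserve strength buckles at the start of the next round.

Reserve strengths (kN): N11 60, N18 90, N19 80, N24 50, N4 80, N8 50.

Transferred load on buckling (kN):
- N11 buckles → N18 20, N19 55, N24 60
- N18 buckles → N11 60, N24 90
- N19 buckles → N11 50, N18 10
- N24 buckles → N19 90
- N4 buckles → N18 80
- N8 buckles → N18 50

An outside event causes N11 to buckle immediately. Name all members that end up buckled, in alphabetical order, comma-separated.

Round 1 — N11 buckles (initial).
  N18: +20 → 20 < 90
  N19: +55 → 55 < 80
  N24: +60 → 60 ≥ 50
Round 2 — N24 buckles.
  N19: +90 → 145 ≥ 80
Round 3 — N19 buckles.
  N18: +10 → 30 < 90
No further bucklings.

N11, N19, N24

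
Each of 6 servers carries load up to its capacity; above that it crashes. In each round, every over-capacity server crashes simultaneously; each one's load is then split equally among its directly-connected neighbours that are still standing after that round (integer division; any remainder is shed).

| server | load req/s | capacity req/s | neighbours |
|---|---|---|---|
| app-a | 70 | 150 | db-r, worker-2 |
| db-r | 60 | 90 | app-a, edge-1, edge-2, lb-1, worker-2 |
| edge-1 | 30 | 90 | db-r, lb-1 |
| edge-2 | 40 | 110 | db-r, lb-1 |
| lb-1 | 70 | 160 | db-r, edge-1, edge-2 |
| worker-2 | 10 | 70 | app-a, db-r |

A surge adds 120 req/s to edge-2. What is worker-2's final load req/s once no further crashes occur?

45

Round 1 — edge-2 at 160 > 110. edge-2 crashes.
  edge-2 sheds 160 req/s to db-r, lb-1: 80 each.
    db-r: 60+80 = 140 > 90
    lb-1: 70+80 = 150 ≤ 160
Round 2 — db-r crashes.
  db-r sheds 140 req/s to app-a, edge-1, lb-1, worker-2: 35 each.
    app-a: 70+35 = 105 ≤ 150
    edge-1: 30+35 = 65 ≤ 90
    lb-1: 150+35 = 185 > 160
    worker-2: 10+35 = 45 ≤ 70
Round 3 — lb-1 crashes.
  lb-1 sheds 185 req/s to edge-1: 185 each.
    edge-1: 65+185 = 250 > 90
Round 4 — edge-1 crashes.
  edge-1 sheds 250 req/s: no online neighbours, lost.
No further crashes.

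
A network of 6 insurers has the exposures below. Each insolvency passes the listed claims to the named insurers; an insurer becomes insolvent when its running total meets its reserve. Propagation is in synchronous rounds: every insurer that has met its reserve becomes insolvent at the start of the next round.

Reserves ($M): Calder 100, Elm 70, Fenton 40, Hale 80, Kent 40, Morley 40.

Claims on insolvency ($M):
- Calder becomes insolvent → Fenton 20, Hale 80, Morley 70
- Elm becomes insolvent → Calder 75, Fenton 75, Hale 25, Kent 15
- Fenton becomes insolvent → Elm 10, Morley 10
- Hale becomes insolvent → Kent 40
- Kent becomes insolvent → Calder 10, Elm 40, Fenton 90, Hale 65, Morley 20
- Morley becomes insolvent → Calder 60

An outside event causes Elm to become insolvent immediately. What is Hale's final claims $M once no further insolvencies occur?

25

Round 1 — Elm becomes insolvent (initial).
  Calder: +75 → 75 < 100
  Fenton: +75 → 75 ≥ 40
  Hale: +25 → 25 < 80
  Kent: +15 → 15 < 40
Round 2 — Fenton becomes insolvent.
  Morley: +10 → 10 < 40
No further insolvencies.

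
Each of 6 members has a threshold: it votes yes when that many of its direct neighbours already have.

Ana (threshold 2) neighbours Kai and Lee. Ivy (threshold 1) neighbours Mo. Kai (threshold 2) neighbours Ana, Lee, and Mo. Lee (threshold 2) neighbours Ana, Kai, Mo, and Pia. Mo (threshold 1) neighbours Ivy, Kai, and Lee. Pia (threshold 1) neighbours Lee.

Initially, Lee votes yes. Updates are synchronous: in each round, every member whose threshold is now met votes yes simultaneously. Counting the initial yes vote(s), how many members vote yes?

6

Round 1 — Lee votes yes (initial).
Round 2 — checking thresholds:
  Ana: 1 of 2 neighbours < 2, not yet.
  Kai: 1 of 3 neighbours < 2, not yet.
  Mo: 1 of 3 neighbours ≥ 1, votes yes.
  Pia: 1 of 1 neighbours ≥ 1, votes yes.
Round 3 — checking thresholds:
  Ana: 1 of 2 neighbours < 2, not yet.
  Ivy: 1 of 1 neighbours ≥ 1, votes yes.
  Kai: 2 of 3 neighbours ≥ 2, votes yes.
Round 4 — checking thresholds:
  Ana: 2 of 2 neighbours ≥ 2, votes yes.
Round 5 — no new yes votes; cascade stops.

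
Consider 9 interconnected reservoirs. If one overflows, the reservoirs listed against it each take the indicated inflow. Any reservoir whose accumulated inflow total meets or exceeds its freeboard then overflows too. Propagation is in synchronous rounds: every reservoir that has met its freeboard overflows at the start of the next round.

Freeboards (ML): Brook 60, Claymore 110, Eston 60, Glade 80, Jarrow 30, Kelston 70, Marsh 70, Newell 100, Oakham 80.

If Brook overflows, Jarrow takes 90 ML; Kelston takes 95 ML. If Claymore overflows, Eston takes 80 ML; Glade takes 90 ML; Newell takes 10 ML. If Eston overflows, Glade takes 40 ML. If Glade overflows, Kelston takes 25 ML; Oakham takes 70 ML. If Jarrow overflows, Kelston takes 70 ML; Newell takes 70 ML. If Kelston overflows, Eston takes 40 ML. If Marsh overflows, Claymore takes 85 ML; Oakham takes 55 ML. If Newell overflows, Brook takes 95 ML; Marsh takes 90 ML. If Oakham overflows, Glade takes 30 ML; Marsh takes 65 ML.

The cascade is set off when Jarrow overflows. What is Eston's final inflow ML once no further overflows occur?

Round 1 — Jarrow overflows (initial).
  Kelston: +70 → 70 ≥ 70
  Newell: +70 → 70 < 100
Round 2 — Kelston overflows.
  Eston: +40 → 40 < 60
No further overflows.

40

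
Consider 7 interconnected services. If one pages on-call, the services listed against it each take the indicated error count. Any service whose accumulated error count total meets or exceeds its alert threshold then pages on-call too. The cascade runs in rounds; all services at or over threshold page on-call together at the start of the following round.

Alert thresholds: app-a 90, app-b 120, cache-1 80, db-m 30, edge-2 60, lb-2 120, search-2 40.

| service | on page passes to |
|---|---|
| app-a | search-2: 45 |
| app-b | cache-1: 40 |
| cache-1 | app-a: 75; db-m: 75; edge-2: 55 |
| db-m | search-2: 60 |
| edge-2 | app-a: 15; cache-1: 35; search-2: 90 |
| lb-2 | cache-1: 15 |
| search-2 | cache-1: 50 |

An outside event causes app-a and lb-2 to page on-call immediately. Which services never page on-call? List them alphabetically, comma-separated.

app-b, cache-1, db-m, edge-2

Round 1 — app-a, lb-2 page on-call (initial).
  cache-1: +15 → 15 < 80
  search-2: +45 → 45 ≥ 40
Round 2 — search-2 pages on-call.
  cache-1: +50 → 65 < 80
No further pages.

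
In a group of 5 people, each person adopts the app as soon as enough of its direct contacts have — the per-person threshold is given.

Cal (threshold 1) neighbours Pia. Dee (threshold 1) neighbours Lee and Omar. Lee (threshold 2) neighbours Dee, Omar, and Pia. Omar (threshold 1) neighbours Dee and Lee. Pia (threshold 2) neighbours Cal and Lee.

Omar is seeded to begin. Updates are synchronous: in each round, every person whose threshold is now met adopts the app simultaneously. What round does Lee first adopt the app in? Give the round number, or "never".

Round 1 — Omar adopts the app (initial).
Round 2 — checking thresholds:
  Dee: 1 of 2 neighbours ≥ 1, adopts the app.
  Lee: 1 of 3 neighbours < 2, below threshold.
Round 3 — checking thresholds:
  Lee: 2 of 3 neighbours ≥ 2, adopts the app.
Round 4 — no new adoptions; cascade stops.

3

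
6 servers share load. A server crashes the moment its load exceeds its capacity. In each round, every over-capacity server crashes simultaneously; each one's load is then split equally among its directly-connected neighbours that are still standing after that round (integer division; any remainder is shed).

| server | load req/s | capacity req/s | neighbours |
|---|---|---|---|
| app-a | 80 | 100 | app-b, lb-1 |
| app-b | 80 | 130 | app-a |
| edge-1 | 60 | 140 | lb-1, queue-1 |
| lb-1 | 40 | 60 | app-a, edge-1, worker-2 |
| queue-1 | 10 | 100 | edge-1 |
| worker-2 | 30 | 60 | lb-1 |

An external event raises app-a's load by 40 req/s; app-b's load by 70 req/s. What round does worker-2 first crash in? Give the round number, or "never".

Round 1 — app-a at 120 > 100; app-b at 150 > 130. app-a, app-b crash.
  app-a sheds 120 req/s to lb-1: 120 each.
    lb-1: 40+120 = 160 > 60
  app-b sheds 150 req/s: no online neighbours, lost.
Round 2 — lb-1 crashes.
  lb-1 sheds 160 req/s to edge-1, worker-2: 80 each.
    edge-1: 60+80 = 140 ≤ 140
    worker-2: 30+80 = 110 > 60
Round 3 — worker-2 crashes.
  worker-2 sheds 110 req/s: no online neighbours, lost.
No further crashes.

3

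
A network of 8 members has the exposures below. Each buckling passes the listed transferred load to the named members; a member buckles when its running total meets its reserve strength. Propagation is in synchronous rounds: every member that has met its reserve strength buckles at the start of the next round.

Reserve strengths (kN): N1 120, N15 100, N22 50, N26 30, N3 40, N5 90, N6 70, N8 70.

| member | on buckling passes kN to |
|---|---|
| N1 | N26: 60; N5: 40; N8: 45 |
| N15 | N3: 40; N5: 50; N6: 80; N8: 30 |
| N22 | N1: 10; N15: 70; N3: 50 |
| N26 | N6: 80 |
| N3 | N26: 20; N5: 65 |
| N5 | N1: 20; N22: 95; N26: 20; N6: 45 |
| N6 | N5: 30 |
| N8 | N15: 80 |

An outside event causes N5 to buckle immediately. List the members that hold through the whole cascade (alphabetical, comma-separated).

Round 1 — N5 buckles (initial).
  N1: +20 → 20 < 120
  N22: +95 → 95 ≥ 50
  N26: +20 → 20 < 30
  N6: +45 → 45 < 70
Round 2 — N22 buckles.
  N1: +10 → 30 < 120
  N15: +70 → 70 < 100
  N3: +50 → 50 ≥ 40
Round 3 — N3 buckles.
  N26: +20 → 40 ≥ 30
Round 4 — N26 buckles.
  N6: +80 → 125 ≥ 70
Round 5 — N6 buckles.
No further bucklings.

N1, N15, N8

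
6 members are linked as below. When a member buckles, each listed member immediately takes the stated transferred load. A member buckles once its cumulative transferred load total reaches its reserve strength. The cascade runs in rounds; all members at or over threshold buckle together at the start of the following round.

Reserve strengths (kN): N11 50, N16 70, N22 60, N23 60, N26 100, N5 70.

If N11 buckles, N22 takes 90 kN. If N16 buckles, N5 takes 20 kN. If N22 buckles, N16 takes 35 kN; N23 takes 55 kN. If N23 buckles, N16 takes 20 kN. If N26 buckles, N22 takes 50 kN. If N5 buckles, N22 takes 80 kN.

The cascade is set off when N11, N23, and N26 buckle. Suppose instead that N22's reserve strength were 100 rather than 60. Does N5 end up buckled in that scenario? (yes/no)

With N22's reserve strength at 100:
Round 1 — N11, N23, N26 buckle (initial).
  N16: +20 → 20 < 70
  N22: +90+50 → 140 ≥ 100
Round 2 — N22 buckles.
  N16: +35 → 55 < 70
No further bucklings.

no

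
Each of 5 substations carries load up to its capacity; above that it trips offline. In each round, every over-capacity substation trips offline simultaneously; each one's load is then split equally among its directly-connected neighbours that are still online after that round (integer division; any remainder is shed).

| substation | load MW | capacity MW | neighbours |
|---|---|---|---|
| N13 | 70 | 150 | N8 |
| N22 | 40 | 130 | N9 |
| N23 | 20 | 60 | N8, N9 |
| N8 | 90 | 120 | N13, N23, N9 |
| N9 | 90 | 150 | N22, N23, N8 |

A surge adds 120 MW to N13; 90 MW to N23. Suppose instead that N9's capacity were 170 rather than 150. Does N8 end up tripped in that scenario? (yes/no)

With N9's capacity at 170:
Round 1 — N13 at 190 > 150; N23 at 110 > 60. N13, N23 trip offline.
  N13 sheds 190 MW to N8: 190 each.
    N8: 90+190 = 280 > 120
  N23 sheds 110 MW to N8, N9: 55 each.
    N8: 280+55 = 335 > 120
    N9: 90+55 = 145 ≤ 170
Round 2 — N8 trips offline.
  N8 sheds 335 MW to N9: 335 each.
    N9: 145+335 = 480 > 170
Round 3 — N9 trips offline.
  N9 sheds 480 MW to N22: 480 each.
    N22: 40+480 = 520 > 130
Round 4 — N22 trips offline.
  N22 sheds 520 MW: no online neighbours, lost.
No further trips.

yes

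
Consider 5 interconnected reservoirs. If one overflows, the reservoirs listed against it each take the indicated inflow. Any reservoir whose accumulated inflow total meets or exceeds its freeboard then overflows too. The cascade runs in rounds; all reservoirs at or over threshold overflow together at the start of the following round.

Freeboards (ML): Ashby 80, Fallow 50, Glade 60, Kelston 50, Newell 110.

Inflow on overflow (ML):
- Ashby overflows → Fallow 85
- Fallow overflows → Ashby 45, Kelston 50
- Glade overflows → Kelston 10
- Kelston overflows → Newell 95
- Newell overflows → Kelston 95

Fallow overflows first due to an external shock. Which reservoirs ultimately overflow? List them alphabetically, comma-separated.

Fallow, Kelston

Round 1 — Fallow overflows (initial).
  Ashby: +45 → 45 < 80
  Kelston: +50 → 50 ≥ 50
Round 2 — Kelston overflows.
  Newell: +95 → 95 < 110
No further overflows.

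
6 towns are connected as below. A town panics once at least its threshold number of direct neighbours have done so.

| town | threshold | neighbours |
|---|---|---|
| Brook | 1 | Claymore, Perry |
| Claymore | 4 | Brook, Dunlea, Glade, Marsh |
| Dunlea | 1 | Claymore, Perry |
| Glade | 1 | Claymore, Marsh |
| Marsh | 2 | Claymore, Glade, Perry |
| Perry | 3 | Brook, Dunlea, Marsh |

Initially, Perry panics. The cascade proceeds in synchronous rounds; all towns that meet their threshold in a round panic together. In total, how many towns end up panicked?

Round 1 — Perry panics (initial).
Round 2 — checking thresholds:
  Brook: 1 of 2 neighbours ≥ 1, panics.
  Dunlea: 1 of 2 neighbours ≥ 1, panics.
  Marsh: 1 of 3 neighbours < 2, below threshold.
Round 3 — no new panics; cascade stops.

3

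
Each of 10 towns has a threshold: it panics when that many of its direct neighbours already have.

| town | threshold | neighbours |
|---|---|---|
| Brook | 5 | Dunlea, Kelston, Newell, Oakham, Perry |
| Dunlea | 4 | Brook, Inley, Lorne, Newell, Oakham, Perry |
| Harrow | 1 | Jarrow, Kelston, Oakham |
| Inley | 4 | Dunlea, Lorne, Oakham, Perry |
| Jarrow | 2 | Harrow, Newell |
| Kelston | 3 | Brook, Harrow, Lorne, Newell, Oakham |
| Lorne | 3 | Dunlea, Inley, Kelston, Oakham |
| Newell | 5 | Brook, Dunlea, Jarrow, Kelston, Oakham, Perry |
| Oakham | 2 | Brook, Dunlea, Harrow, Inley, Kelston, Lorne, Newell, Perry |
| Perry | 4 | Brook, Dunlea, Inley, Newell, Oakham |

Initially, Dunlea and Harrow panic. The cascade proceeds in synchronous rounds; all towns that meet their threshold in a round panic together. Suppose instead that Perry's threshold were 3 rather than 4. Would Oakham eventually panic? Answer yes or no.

With Perry's threshold at 3:
Round 1 — Dunlea, Harrow panic (initial).
Round 2 — checking thresholds:
  Brook: 1 of 5 neighbours < 5, holds.
  Inley: 1 of 4 neighbours < 4, holds.
  Jarrow: 1 of 2 neighbours < 2, holds.
  Kelston: 1 of 5 neighbours < 3, holds.
  Lorne: 1 of 4 neighbours < 3, holds.
  Newell: 1 of 6 neighbours < 5, holds.
  Oakham: 2 of 8 neighbours ≥ 2, panics.
  Perry: 1 of 5 neighbours < 3, holds.
Round 3 — no new panics; cascade stops.

yes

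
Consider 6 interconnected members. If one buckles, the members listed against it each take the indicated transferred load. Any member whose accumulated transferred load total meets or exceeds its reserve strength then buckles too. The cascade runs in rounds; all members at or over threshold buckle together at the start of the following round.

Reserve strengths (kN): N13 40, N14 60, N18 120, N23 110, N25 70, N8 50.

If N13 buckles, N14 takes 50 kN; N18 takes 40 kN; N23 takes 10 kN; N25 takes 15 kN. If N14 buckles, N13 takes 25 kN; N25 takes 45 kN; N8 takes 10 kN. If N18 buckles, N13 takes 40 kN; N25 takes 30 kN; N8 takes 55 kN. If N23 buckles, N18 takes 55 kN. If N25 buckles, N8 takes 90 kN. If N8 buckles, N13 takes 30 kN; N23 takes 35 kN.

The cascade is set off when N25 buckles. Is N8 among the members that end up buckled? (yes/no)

Round 1 — N25 buckles (initial).
  N8: +90 → 90 ≥ 50
Round 2 — N8 buckles.
  N13: +30 → 30 < 40
  N23: +35 → 35 < 110
No further bucklings.

yes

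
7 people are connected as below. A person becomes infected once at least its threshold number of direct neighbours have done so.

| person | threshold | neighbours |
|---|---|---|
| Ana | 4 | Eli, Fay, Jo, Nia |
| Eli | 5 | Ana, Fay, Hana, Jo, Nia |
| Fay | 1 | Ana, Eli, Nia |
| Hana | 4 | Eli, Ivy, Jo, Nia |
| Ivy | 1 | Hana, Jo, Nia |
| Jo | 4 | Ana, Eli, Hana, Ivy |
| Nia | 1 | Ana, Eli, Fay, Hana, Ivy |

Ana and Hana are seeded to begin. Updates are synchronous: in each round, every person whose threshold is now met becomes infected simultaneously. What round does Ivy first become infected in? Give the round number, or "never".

Round 1 — Ana, Hana become infected (initial).
Round 2 — checking thresholds:
  Eli: 2 of 5 neighbours < 5, not yet.
  Fay: 1 of 3 neighbours ≥ 1, becomes infected.
  Ivy: 1 of 3 neighbours ≥ 1, becomes infected.
  Jo: 2 of 4 neighbours < 4, not yet.
  Nia: 2 of 5 neighbours ≥ 1, becomes infected.
Round 3 — no new infections; cascade stops.

2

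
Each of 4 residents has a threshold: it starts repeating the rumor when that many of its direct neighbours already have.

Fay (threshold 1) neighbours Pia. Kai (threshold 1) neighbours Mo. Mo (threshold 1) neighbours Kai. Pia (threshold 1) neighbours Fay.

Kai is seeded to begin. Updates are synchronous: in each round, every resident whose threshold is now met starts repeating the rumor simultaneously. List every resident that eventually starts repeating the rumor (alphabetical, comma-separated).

Round 1 — Kai starts repeating the rumor (initial).
Round 2 — checking thresholds:
  Mo: 1 of 1 neighbours ≥ 1, starts repeating the rumor.
Round 3 — no new spreads; cascade stops.

Kai, Mo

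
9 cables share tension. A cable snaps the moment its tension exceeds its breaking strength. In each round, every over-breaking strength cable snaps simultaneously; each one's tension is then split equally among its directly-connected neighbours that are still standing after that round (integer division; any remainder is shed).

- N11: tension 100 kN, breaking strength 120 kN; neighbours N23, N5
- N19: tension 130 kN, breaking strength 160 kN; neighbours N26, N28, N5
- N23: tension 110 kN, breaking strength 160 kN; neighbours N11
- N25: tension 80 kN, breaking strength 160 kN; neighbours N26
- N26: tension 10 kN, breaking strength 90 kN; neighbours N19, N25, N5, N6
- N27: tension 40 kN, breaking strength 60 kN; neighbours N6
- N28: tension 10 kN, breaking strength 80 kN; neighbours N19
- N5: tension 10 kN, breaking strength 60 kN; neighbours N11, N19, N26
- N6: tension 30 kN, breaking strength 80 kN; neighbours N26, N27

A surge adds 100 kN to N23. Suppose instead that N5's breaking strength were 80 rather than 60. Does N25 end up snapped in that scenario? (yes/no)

yes

With N5's breaking strength at 80:
Round 1 — N23 at 210 > 160. N23 snaps.
  N23 sheds 210 kN to N11: 210 each.
    N11: 100+210 = 310 > 120
Round 2 — N11 snaps.
  N11 sheds 310 kN to N5: 310 each.
    N5: 10+310 = 320 > 80
Round 3 — N5 snaps.
  N5 sheds 320 kN to N19, N26: 160 each.
    N19: 130+160 = 290 > 160
    N26: 10+160 = 170 > 90
Round 4 — N19, N26 snap.
  N19 sheds 290 kN to N28: 290 each.
    N28: 10+290 = 300 > 80
  N26 sheds 170 kN to N25, N6: 85 each.
    N25: 80+85 = 165 > 160
    N6: 30+85 = 115 > 80
Round 5 — N25, N28, N6 snap.
  N25 sheds 165 kN: no online neighbours, lost.
  N28 sheds 300 kN: no online neighbours, lost.
  N6 sheds 115 kN to N27: 115 each.
    N27: 40+115 = 155 > 60
Round 6 — N27 snaps.
  N27 sheds 155 kN: no online neighbours, lost.
No further breaks.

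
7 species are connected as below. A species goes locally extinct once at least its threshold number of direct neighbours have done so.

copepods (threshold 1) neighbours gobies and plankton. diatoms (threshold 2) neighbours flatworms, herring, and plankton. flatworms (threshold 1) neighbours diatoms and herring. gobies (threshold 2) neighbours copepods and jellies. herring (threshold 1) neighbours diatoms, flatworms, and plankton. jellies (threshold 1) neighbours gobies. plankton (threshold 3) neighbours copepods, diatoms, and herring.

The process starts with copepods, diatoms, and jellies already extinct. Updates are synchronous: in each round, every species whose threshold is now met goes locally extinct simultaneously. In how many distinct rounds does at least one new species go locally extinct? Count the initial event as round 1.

3

Round 1 — copepods, diatoms, jellies go locally extinct (initial).
Round 2 — checking thresholds:
  flatworms: 1 of 2 neighbours ≥ 1, goes locally extinct.
  gobies: 2 of 2 neighbours ≥ 2, goes locally extinct.
  herring: 1 of 3 neighbours ≥ 1, goes locally extinct.
  plankton: 2 of 3 neighbours < 3, holds.
Round 3 — checking thresholds:
  plankton: 3 of 3 neighbours ≥ 3, goes locally extinct.
Round 4 — no new extinctions; cascade stops.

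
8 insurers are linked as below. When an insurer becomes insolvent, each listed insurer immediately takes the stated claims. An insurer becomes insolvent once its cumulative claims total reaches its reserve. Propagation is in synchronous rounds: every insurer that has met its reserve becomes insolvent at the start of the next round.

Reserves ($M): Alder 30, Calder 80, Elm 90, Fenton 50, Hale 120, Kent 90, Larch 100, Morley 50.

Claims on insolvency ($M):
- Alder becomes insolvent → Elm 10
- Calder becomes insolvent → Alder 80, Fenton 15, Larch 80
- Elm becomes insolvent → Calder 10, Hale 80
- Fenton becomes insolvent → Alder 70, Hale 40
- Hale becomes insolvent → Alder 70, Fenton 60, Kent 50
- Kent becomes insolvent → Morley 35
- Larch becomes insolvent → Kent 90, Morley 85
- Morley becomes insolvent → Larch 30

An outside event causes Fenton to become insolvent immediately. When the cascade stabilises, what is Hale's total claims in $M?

40

Round 1 — Fenton becomes insolvent (initial).
  Alder: +70 → 70 ≥ 30
  Hale: +40 → 40 < 120
Round 2 — Alder becomes insolvent.
  Elm: +10 → 10 < 90
No further insolvencies.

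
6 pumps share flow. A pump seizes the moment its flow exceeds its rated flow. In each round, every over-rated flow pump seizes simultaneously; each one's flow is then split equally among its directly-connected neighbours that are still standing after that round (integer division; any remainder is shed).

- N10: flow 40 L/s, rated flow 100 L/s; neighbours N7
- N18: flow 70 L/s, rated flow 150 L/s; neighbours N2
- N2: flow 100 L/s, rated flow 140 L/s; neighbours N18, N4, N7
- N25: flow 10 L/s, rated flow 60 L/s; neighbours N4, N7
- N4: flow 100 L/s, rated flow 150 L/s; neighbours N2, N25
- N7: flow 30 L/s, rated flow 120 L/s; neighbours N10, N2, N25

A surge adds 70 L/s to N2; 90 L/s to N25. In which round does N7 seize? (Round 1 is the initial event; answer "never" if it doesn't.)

2

Round 1 — N2 at 170 > 140; N25 at 100 > 60. N2, N25 seize.
  N2 sheds 170 L/s to N18, N4, N7: 56 each (2 lost).
    N18: 70+56 = 126 ≤ 150
    N4: 100+56 = 156 > 150
    N7: 30+56 = 86 ≤ 120
  N25 sheds 100 L/s to N4, N7: 50 each.
    N4: 156+50 = 206 > 150
    N7: 86+50 = 136 > 120
Round 2 — N4, N7 seize.
  N4 sheds 206 L/s: no online neighbours, lost.
  N7 sheds 136 L/s to N10: 136 each.
    N10: 40+136 = 176 > 100
Round 3 — N10 seizes.
  N10 sheds 176 L/s: no online neighbours, lost.
No further seizures.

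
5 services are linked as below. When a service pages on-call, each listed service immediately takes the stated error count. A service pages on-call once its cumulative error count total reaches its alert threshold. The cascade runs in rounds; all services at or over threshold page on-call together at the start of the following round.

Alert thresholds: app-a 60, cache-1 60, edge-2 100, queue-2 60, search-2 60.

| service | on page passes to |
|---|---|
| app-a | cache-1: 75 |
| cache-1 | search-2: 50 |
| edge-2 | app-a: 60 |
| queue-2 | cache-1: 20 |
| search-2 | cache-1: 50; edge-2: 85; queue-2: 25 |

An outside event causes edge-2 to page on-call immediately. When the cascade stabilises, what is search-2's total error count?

50

Round 1 — edge-2 pages on-call (initial).
  app-a: +60 → 60 ≥ 60
Round 2 — app-a pages on-call.
  cache-1: +75 → 75 ≥ 60
Round 3 — cache-1 pages on-call.
  search-2: +50 → 50 < 60
No further pages.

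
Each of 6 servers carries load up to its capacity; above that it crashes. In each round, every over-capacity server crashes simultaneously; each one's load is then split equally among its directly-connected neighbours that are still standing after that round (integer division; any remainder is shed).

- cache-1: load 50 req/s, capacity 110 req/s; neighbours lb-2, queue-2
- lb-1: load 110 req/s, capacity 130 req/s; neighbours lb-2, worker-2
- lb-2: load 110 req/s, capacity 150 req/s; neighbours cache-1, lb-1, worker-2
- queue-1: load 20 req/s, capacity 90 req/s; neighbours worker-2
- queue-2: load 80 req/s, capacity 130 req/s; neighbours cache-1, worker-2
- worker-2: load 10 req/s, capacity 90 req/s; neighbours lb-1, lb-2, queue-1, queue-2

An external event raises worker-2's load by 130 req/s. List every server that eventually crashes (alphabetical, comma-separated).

Round 1 — worker-2 at 140 > 90. worker-2 crashes.
  worker-2 sheds 140 req/s to lb-1, lb-2, queue-1, queue-2: 35 each.
    lb-1: 110+35 = 145 > 130
    lb-2: 110+35 = 145 ≤ 150
    queue-1: 20+35 = 55 ≤ 90
    queue-2: 80+35 = 115 ≤ 130
Round 2 — lb-1 crashes.
  lb-1 sheds 145 req/s to lb-2: 145 each.
    lb-2: 145+145 = 290 > 150
Round 3 — lb-2 crashes.
  lb-2 sheds 290 req/s to cache-1: 290 each.
    cache-1: 50+290 = 340 > 110
Round 4 — cache-1 crashes.
  cache-1 sheds 340 req/s to queue-2: 340 each.
    queue-2: 115+340 = 455 > 130
Round 5 — queue-2 crashes.
  queue-2 sheds 455 req/s: no online neighbours, lost.
No further crashes.

cache-1, lb-1, lb-2, queue-2, worker-2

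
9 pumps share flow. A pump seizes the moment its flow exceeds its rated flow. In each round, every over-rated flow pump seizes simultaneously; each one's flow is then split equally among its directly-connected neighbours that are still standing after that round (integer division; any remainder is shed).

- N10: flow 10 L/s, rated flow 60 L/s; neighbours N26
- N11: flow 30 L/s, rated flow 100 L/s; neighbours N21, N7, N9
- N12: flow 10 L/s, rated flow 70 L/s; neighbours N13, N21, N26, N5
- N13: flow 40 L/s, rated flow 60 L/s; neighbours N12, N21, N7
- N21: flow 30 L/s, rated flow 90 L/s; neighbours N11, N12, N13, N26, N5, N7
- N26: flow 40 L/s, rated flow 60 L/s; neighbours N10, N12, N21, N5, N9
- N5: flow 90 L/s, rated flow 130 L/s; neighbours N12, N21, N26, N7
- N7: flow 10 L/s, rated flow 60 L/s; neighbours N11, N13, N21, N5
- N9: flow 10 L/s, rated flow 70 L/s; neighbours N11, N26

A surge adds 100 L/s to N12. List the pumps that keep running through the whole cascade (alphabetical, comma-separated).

N10

Round 1 — N12 at 110 > 70. N12 seizes.
  N12 sheds 110 L/s to N13, N21, N26, N5: 27 each (2 lost).
    N13: 40+27 = 67 > 60
    N21: 30+27 = 57 ≤ 90
    N26: 40+27 = 67 > 60
    N5: 90+27 = 117 ≤ 130
Round 2 — N13, N26 seize.
  N13 sheds 67 L/s to N21, N7: 33 each (1 lost).
    N21: 57+33 = 90 ≤ 90
    N7: 10+33 = 43 ≤ 60
  N26 sheds 67 L/s to N10, N21, N5, N9: 16 each (3 lost).
    N10: 10+16 = 26 ≤ 60
    N21: 90+16 = 106 > 90
    N5: 117+16 = 133 > 130
    N9: 10+16 = 26 ≤ 70
Round 3 — N21, N5 seize.
  N21 sheds 106 L/s to N11, N7: 53 each.
    N11: 30+53 = 83 ≤ 100
    N7: 43+53 = 96 > 60
  N5 sheds 133 L/s to N7: 133 each.
    N7: 96+133 = 229 > 60
Round 4 — N7 seizes.
  N7 sheds 229 L/s to N11: 229 each.
    N11: 83+229 = 312 > 100
Round 5 — N11 seizes.
  N11 sheds 312 L/s to N9: 312 each.
    N9: 26+312 = 338 > 70
Round 6 — N9 seizes.
  N9 sheds 338 L/s: no online neighbours, lost.
No further seizures.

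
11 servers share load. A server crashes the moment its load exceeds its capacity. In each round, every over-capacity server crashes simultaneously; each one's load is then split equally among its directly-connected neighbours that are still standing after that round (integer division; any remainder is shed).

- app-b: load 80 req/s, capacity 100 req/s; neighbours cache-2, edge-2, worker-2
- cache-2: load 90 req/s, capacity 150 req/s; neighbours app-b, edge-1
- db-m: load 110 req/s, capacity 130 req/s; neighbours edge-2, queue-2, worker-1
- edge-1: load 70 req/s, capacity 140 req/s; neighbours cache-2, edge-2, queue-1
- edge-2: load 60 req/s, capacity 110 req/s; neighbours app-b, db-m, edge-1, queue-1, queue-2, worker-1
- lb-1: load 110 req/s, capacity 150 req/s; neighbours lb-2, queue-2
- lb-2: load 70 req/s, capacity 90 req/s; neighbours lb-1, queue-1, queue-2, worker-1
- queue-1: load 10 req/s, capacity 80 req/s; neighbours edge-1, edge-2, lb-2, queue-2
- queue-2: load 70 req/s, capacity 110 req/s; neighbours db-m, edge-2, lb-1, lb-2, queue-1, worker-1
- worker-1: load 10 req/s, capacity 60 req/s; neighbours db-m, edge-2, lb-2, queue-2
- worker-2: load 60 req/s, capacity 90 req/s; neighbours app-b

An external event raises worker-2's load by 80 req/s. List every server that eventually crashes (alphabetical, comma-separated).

app-b, cache-2, db-m, edge-1, edge-2, lb-1, lb-2, queue-1, queue-2, worker-1, worker-2

Round 1 — worker-2 at 140 > 90. worker-2 crashes.
  worker-2 sheds 140 req/s to app-b: 140 each.
    app-b: 80+140 = 220 > 100
Round 2 — app-b crashes.
  app-b sheds 220 req/s to cache-2, edge-2: 110 each.
    cache-2: 90+110 = 200 > 150
    edge-2: 60+110 = 170 > 110
Round 3 — cache-2, edge-2 crash.
  cache-2 sheds 200 req/s to edge-1: 200 each.
    edge-1: 70+200 = 270 > 140
  edge-2 sheds 170 req/s to db-m, edge-1, queue-1, queue-2, worker-1: 34 each.
    db-m: 110+34 = 144 > 130
    edge-1: 270+34 = 304 > 140
    queue-1: 10+34 = 44 ≤ 80
    queue-2: 70+34 = 104 ≤ 110
    worker-1: 10+34 = 44 ≤ 60
Round 4 — db-m, edge-1 crash.
  db-m sheds 144 req/s to queue-2, worker-1: 72 each.
    queue-2: 104+72 = 176 > 110
    worker-1: 44+72 = 116 > 60
  edge-1 sheds 304 req/s to queue-1: 304 each.
    queue-1: 44+304 = 348 > 80
Round 5 — queue-1, queue-2, worker-1 crash.
  queue-1 sheds 348 req/s to lb-2: 348 each.
    lb-2: 70+348 = 418 > 90
  queue-2 sheds 176 req/s to lb-1, lb-2: 88 each.
    lb-1: 110+88 = 198 > 150
    lb-2: 418+88 = 506 > 90
  worker-1 sheds 116 req/s to lb-2: 116 each.
    lb-2: 506+116 = 622 > 90
Round 6 — lb-1, lb-2 crash.
  lb-1 sheds 198 req/s: no online neighbours, lost.
  lb-2 sheds 622 req/s: no online neighbours, lost.
No further crashes.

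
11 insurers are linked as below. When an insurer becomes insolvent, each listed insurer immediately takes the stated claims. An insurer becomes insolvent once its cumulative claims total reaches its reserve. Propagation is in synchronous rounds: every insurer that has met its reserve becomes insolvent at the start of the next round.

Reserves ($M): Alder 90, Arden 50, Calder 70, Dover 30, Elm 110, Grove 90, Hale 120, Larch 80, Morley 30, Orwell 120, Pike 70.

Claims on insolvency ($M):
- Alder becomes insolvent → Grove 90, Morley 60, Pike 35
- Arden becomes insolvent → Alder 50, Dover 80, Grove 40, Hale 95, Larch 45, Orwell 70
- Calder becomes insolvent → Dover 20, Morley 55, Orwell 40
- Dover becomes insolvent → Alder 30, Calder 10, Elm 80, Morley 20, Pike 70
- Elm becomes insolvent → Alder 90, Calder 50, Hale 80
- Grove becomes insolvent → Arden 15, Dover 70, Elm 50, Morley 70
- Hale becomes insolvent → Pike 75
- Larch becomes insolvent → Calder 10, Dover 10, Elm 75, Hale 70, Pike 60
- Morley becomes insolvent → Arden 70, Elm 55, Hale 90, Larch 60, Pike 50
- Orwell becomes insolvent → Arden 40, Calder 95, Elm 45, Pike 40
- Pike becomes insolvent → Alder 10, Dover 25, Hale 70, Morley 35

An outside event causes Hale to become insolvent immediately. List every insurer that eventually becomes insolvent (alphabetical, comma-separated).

Alder, Arden, Calder, Dover, Elm, Grove, Hale, Larch, Morley, Pike

Round 1 — Hale becomes insolvent (initial).
  Pike: +75 → 75 ≥ 70
Round 2 — Pike becomes insolvent.
  Alder: +10 → 10 < 90
  Dover: +25 → 25 < 30
  Morley: +35 → 35 ≥ 30
Round 3 — Morley becomes insolvent.
  Arden: +70 → 70 ≥ 50
  Elm: +55 → 55 < 110
  Larch: +60 → 60 < 80
Round 4 — Arden becomes insolvent.
  Alder: +50 → 60 < 90
  Dover: +80 → 105 ≥ 30
  Grove: +40 → 40 < 90
  Larch: +45 → 105 ≥ 80
  Orwell: +70 → 70 < 120
Round 5 — Dover, Larch become insolvent.
  Alder: +30 → 90 ≥ 90
  Calder: +10+10 → 20 < 70
  Elm: +80+75 → 210 ≥ 110
Round 6 — Alder, Elm become insolvent.
  Calder: +50 → 70 ≥ 70
  Grove: +90 → 130 ≥ 90
Round 7 — Calder, Grove become insolvent.
  Orwell: +40 → 110 < 120
No further insolvencies.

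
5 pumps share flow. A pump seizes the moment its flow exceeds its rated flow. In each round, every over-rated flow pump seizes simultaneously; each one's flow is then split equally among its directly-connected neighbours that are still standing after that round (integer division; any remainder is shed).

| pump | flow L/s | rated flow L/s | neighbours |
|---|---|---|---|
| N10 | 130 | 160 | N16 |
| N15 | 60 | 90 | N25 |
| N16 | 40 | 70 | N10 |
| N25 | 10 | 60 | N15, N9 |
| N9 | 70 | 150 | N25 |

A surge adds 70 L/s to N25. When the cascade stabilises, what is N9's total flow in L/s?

Round 1 — N25 at 80 > 60. N25 seizes.
  N25 sheds 80 L/s to N15, N9: 40 each.
    N15: 60+40 = 100 > 90
    N9: 70+40 = 110 ≤ 150
Round 2 — N15 seizes.
  N15 sheds 100 L/s: no online neighbours, lost.
No further seizures.

110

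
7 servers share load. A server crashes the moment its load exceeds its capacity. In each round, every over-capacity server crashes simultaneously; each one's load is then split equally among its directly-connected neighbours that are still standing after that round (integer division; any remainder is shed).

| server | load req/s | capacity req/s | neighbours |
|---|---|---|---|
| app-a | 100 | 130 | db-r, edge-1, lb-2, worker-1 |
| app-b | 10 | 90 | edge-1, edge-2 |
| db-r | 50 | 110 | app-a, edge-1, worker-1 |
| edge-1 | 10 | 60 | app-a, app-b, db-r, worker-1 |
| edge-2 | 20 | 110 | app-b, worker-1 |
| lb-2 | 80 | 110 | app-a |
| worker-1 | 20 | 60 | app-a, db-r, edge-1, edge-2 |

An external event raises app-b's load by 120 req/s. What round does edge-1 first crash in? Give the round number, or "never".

Round 1 — app-b at 130 > 90. app-b crashes.
  app-b sheds 130 req/s to edge-1, edge-2: 65 each.
    edge-1: 10+65 = 75 > 60
    edge-2: 20+65 = 85 ≤ 110
Round 2 — edge-1 crashes.
  edge-1 sheds 75 req/s to app-a, db-r, worker-1: 25 each.
    app-a: 100+25 = 125 ≤ 130
    db-r: 50+25 = 75 ≤ 110
    worker-1: 20+25 = 45 ≤ 60
No further crashes.

2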